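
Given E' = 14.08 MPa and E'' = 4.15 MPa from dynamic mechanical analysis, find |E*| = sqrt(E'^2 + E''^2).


|E*| = sqrt(E'^2 + E''^2)
= sqrt(14.08^2 + 4.15^2)
= sqrt(198.2464 + 17.2225)
= 14.679 MPa

14.679 MPa


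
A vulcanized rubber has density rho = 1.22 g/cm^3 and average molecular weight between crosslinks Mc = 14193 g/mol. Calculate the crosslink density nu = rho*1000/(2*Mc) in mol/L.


nu = rho * 1000 / (2 * Mc)
nu = 1.22 * 1000 / (2 * 14193)
nu = 1220.0 / 28386
nu = 0.0430 mol/L

0.0430 mol/L


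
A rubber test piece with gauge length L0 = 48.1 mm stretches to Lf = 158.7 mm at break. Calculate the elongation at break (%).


Elongation = (Lf - L0) / L0 * 100
= (158.7 - 48.1) / 48.1 * 100
= 110.6 / 48.1 * 100
= 229.9%

229.9%


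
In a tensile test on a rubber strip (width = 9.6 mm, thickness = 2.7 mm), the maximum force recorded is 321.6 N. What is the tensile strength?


Area = width * thickness = 9.6 * 2.7 = 25.92 mm^2
TS = force / area = 321.6 / 25.92 = 12.41 MPa

12.41 MPa


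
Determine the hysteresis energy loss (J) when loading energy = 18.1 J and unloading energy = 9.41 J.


Hysteresis loss = loading - unloading
= 18.1 - 9.41
= 8.69 J

8.69 J


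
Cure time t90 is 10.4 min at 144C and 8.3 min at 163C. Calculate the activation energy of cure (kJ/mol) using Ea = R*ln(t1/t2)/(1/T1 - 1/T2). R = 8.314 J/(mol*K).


T1 = 417.15 K, T2 = 436.15 K
1/T1 - 1/T2 = 1.0443e-04
ln(t1/t2) = ln(10.4/8.3) = 0.2256
Ea = 8.314 * 0.2256 / 1.0443e-04 = 17956.7583 J/mol
Ea = 17.96 kJ/mol

17.96 kJ/mol


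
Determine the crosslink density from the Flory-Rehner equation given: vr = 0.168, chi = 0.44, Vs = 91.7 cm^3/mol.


ln(1 - vr) = ln(1 - 0.168) = -0.1839
Numerator = -((-0.1839) + 0.168 + 0.44 * 0.168^2) = 0.0035
Denominator = 91.7 * (0.168^(1/3) - 0.168/2) = 42.8959
nu = 0.0035 / 42.8959 = 8.1693e-05 mol/cm^3

8.1693e-05 mol/cm^3


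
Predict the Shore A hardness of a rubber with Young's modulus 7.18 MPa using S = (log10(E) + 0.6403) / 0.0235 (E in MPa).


log10(E) = 0.0235*S - 0.6403  =>  S = (log10(E) + 0.6403) / 0.0235
log10(7.18) = 0.856124
S = (0.856124 + 0.6403) / 0.0235 = 1.496424 / 0.0235
S = 63.7

Shore A = 63.7


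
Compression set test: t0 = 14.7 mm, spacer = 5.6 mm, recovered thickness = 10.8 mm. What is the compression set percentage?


CS = (t0 - recovered) / (t0 - ts) * 100
= (14.7 - 10.8) / (14.7 - 5.6) * 100
= 3.9 / 9.1 * 100
= 42.9%

42.9%


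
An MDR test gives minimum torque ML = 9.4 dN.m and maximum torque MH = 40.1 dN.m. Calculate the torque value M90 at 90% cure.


M90 = ML + 0.9 * (MH - ML)
M90 = 9.4 + 0.9 * (40.1 - 9.4)
M90 = 9.4 + 0.9 * 30.7
M90 = 37.03 dN.m

37.03 dN.m


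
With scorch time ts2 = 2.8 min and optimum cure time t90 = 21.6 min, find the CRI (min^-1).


CRI = 100 / (t90 - ts2)
= 100 / (21.6 - 2.8)
= 100 / 18.8
= 5.32 min^-1

5.32 min^-1


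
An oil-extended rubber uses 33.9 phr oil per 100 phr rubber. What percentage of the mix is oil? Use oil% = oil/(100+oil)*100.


Oil % = oil / (100 + oil) * 100
= 33.9 / (100 + 33.9) * 100
= 33.9 / 133.9 * 100
= 25.32%

25.32%


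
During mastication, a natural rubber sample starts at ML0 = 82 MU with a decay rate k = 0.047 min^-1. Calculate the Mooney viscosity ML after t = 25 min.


ML = ML0 * exp(-k * t)
ML = 82 * exp(-0.047 * 25)
ML = 82 * 0.3088
ML = 25.32 MU

25.32 MU


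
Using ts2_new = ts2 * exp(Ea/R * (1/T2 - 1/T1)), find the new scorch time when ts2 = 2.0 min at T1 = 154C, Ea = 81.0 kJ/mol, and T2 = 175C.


Convert temperatures: T1 = 154 + 273.15 = 427.15 K, T2 = 175 + 273.15 = 448.15 K
ts2_new = 2.0 * exp(81000 / 8.314 * (1/448.15 - 1/427.15))
1/T2 - 1/T1 = -1.0970e-04
ts2_new = 0.69 min

0.69 min


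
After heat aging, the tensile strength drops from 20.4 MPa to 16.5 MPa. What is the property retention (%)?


Retention = aged / original * 100
= 16.5 / 20.4 * 100
= 80.9%

80.9%


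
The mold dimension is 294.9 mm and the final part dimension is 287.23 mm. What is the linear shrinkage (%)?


Shrinkage = (mold - part) / mold * 100
= (294.9 - 287.23) / 294.9 * 100
= 7.67 / 294.9 * 100
= 2.6%

2.6%


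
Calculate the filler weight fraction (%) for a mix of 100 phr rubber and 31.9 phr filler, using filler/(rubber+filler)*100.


Filler % = filler / (rubber + filler) * 100
= 31.9 / (100 + 31.9) * 100
= 31.9 / 131.9 * 100
= 24.18%

24.18%


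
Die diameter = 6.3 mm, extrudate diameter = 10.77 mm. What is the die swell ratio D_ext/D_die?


Die swell ratio = D_extrudate / D_die
= 10.77 / 6.3
= 1.71

Die swell = 1.71


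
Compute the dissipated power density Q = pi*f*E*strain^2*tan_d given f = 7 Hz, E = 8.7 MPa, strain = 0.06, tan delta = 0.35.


Q = pi * f * E * strain^2 * tan_d
= pi * 7 * 8.7 * 0.06^2 * 0.35
= pi * 7 * 8.7 * 0.0036 * 0.35
= 0.2411

Q = 0.2411


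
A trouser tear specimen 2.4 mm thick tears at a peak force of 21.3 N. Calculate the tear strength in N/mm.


Tear strength = force / thickness
= 21.3 / 2.4
= 8.88 N/mm

8.88 N/mm


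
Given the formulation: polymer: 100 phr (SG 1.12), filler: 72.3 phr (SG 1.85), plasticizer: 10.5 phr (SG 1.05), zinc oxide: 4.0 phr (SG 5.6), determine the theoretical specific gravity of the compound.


Sum of weights = 186.8
Volume contributions:
  polymer: 100/1.12 = 89.2857
  filler: 72.3/1.85 = 39.0811
  plasticizer: 10.5/1.05 = 10.0000
  zinc oxide: 4.0/5.6 = 0.7143
Sum of volumes = 139.0811
SG = 186.8 / 139.0811 = 1.343

SG = 1.343


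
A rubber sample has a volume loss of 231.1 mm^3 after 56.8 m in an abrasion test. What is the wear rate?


Rate = volume_loss / distance
= 231.1 / 56.8
= 4.069 mm^3/m

4.069 mm^3/m


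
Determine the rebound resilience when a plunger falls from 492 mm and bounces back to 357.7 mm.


Resilience = h_rebound / h_drop * 100
= 357.7 / 492 * 100
= 72.7%

72.7%


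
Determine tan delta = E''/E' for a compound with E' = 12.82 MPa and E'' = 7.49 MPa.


tan delta = E'' / E'
= 7.49 / 12.82
= 0.5842

tan delta = 0.5842


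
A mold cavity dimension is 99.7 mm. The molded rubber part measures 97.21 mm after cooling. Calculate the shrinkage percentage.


Shrinkage = (mold - part) / mold * 100
= (99.7 - 97.21) / 99.7 * 100
= 2.49 / 99.7 * 100
= 2.5%

2.5%


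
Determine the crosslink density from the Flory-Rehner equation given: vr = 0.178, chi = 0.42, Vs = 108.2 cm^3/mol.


ln(1 - vr) = ln(1 - 0.178) = -0.1960
Numerator = -((-0.1960) + 0.178 + 0.42 * 0.178^2) = 0.0047
Denominator = 108.2 * (0.178^(1/3) - 0.178/2) = 51.2351
nu = 0.0047 / 51.2351 = 9.1882e-05 mol/cm^3

9.1882e-05 mol/cm^3


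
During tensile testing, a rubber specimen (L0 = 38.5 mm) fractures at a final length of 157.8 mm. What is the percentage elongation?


Elongation = (Lf - L0) / L0 * 100
= (157.8 - 38.5) / 38.5 * 100
= 119.3 / 38.5 * 100
= 309.9%

309.9%


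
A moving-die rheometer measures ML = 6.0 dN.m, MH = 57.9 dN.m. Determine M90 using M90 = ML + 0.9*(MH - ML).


M90 = ML + 0.9 * (MH - ML)
M90 = 6.0 + 0.9 * (57.9 - 6.0)
M90 = 6.0 + 0.9 * 51.9
M90 = 52.71 dN.m

52.71 dN.m


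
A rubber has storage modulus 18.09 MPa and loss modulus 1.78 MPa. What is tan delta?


tan delta = E'' / E'
= 1.78 / 18.09
= 0.0984

tan delta = 0.0984


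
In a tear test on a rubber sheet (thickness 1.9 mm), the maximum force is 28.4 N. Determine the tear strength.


Tear strength = force / thickness
= 28.4 / 1.9
= 14.95 N/mm

14.95 N/mm


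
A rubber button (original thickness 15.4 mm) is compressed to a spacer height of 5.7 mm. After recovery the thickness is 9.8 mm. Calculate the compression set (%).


CS = (t0 - recovered) / (t0 - ts) * 100
= (15.4 - 9.8) / (15.4 - 5.7) * 100
= 5.6 / 9.7 * 100
= 57.7%

57.7%


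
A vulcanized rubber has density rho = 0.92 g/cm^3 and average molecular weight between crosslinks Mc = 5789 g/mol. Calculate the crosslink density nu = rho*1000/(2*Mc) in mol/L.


nu = rho * 1000 / (2 * Mc)
nu = 0.92 * 1000 / (2 * 5789)
nu = 920.0 / 11578
nu = 0.0795 mol/L

0.0795 mol/L


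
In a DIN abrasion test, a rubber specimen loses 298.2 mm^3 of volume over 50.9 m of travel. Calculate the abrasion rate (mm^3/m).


Rate = volume_loss / distance
= 298.2 / 50.9
= 5.859 mm^3/m

5.859 mm^3/m


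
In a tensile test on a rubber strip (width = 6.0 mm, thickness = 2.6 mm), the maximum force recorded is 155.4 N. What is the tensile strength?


Area = width * thickness = 6.0 * 2.6 = 15.6 mm^2
TS = force / area = 155.4 / 15.6 = 9.96 MPa

9.96 MPa


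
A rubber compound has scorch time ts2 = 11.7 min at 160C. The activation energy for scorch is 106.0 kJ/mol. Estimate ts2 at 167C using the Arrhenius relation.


Convert temperatures: T1 = 160 + 273.15 = 433.15 K, T2 = 167 + 273.15 = 440.15 K
ts2_new = 11.7 * exp(106000 / 8.314 * (1/440.15 - 1/433.15))
1/T2 - 1/T1 = -3.6716e-05
ts2_new = 7.33 min

7.33 min


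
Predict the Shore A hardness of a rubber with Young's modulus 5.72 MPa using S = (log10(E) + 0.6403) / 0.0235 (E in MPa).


log10(E) = 0.0235*S - 0.6403  =>  S = (log10(E) + 0.6403) / 0.0235
log10(5.72) = 0.757396
S = (0.757396 + 0.6403) / 0.0235 = 1.397696 / 0.0235
S = 59.5

Shore A = 59.5


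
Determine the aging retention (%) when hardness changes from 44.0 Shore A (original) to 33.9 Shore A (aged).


Retention = aged / original * 100
= 33.9 / 44.0 * 100
= 77.0%

77.0%


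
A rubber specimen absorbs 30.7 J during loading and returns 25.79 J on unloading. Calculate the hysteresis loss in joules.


Hysteresis loss = loading - unloading
= 30.7 - 25.79
= 4.91 J

4.91 J


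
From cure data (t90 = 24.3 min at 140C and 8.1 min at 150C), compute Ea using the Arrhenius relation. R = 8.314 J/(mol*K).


T1 = 413.15 K, T2 = 423.15 K
1/T1 - 1/T2 = 5.7200e-05
ln(t1/t2) = ln(24.3/8.1) = 1.0986
Ea = 8.314 * 1.0986 / 5.7200e-05 = 159682.2249 J/mol
Ea = 159.68 kJ/mol

159.68 kJ/mol


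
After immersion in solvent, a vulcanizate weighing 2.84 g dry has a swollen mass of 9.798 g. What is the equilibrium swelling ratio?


Q = W_swollen / W_dry
Q = 9.798 / 2.84
Q = 3.45

Q = 3.45


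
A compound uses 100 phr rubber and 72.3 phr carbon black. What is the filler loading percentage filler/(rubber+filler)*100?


Filler % = filler / (rubber + filler) * 100
= 72.3 / (100 + 72.3) * 100
= 72.3 / 172.3 * 100
= 41.96%

41.96%


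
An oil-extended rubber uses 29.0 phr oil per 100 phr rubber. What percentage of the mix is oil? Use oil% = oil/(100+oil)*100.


Oil % = oil / (100 + oil) * 100
= 29.0 / (100 + 29.0) * 100
= 29.0 / 129.0 * 100
= 22.48%

22.48%


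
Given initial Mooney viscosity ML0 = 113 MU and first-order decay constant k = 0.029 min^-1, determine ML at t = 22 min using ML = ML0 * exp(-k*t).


ML = ML0 * exp(-k * t)
ML = 113 * exp(-0.029 * 22)
ML = 113 * 0.5283
ML = 59.7 MU

59.7 MU


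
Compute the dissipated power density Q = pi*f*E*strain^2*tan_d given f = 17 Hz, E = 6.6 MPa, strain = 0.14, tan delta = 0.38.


Q = pi * f * E * strain^2 * tan_d
= pi * 17 * 6.6 * 0.14^2 * 0.38
= pi * 17 * 6.6 * 0.0196 * 0.38
= 2.6253

Q = 2.6253


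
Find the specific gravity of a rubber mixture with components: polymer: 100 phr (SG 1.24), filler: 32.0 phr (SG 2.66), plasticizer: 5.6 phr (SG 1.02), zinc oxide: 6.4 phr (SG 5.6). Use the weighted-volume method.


Sum of weights = 144.0
Volume contributions:
  polymer: 100/1.24 = 80.6452
  filler: 32.0/2.66 = 12.0301
  plasticizer: 5.6/1.02 = 5.4902
  zinc oxide: 6.4/5.6 = 1.1429
Sum of volumes = 99.3083
SG = 144.0 / 99.3083 = 1.45

SG = 1.45


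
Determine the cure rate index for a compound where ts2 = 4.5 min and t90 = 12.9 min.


CRI = 100 / (t90 - ts2)
= 100 / (12.9 - 4.5)
= 100 / 8.4
= 11.9 min^-1

11.9 min^-1


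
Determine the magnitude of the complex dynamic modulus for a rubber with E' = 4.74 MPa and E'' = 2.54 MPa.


|E*| = sqrt(E'^2 + E''^2)
= sqrt(4.74^2 + 2.54^2)
= sqrt(22.4676 + 6.4516)
= 5.378 MPa

5.378 MPa


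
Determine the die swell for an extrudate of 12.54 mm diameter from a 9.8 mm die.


Die swell ratio = D_extrudate / D_die
= 12.54 / 9.8
= 1.28

Die swell = 1.28


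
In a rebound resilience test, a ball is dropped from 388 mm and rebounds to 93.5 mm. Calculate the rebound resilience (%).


Resilience = h_rebound / h_drop * 100
= 93.5 / 388 * 100
= 24.1%

24.1%


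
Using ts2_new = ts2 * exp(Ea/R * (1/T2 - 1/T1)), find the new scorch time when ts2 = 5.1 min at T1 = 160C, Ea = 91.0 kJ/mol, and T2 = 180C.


Convert temperatures: T1 = 160 + 273.15 = 433.15 K, T2 = 180 + 273.15 = 453.15 K
ts2_new = 5.1 * exp(91000 / 8.314 * (1/453.15 - 1/433.15))
1/T2 - 1/T1 = -1.0189e-04
ts2_new = 1.67 min

1.67 min


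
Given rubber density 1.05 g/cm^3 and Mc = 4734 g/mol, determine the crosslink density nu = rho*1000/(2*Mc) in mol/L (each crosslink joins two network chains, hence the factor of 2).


nu = rho * 1000 / (2 * Mc)
nu = 1.05 * 1000 / (2 * 4734)
nu = 1050.0 / 9468
nu = 0.1109 mol/L

0.1109 mol/L


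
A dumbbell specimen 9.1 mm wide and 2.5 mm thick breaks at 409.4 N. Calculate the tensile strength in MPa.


Area = width * thickness = 9.1 * 2.5 = 22.75 mm^2
TS = force / area = 409.4 / 22.75 = 18.0 MPa

18.0 MPa


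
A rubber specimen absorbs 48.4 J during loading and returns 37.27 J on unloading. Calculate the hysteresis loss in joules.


Hysteresis loss = loading - unloading
= 48.4 - 37.27
= 11.13 J

11.13 J


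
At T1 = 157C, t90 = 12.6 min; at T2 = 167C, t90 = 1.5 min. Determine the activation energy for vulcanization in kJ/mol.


T1 = 430.15 K, T2 = 440.15 K
1/T1 - 1/T2 = 5.2818e-05
ln(t1/t2) = ln(12.6/1.5) = 2.1282
Ea = 8.314 * 2.1282 / 5.2818e-05 = 335003.6682 J/mol
Ea = 335.0 kJ/mol

335.0 kJ/mol


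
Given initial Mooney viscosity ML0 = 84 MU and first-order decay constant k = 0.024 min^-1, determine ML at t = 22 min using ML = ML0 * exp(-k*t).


ML = ML0 * exp(-k * t)
ML = 84 * exp(-0.024 * 22)
ML = 84 * 0.5898
ML = 49.54 MU

49.54 MU


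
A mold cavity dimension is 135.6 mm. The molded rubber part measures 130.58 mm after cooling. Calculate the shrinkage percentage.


Shrinkage = (mold - part) / mold * 100
= (135.6 - 130.58) / 135.6 * 100
= 5.02 / 135.6 * 100
= 3.7%

3.7%


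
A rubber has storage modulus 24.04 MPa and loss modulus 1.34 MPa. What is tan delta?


tan delta = E'' / E'
= 1.34 / 24.04
= 0.0557

tan delta = 0.0557


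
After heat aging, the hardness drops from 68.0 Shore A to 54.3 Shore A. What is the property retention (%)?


Retention = aged / original * 100
= 54.3 / 68.0 * 100
= 79.9%

79.9%


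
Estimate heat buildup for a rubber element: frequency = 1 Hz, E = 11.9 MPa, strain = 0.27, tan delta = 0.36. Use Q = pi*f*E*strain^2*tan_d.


Q = pi * f * E * strain^2 * tan_d
= pi * 1 * 11.9 * 0.27^2 * 0.36
= pi * 1 * 11.9 * 0.0729 * 0.36
= 0.9811

Q = 0.9811


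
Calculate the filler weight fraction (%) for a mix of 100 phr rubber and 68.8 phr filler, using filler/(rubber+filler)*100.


Filler % = filler / (rubber + filler) * 100
= 68.8 / (100 + 68.8) * 100
= 68.8 / 168.8 * 100
= 40.76%

40.76%


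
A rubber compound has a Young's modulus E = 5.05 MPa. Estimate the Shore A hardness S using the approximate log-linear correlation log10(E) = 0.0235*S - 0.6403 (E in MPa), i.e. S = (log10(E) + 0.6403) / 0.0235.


log10(E) = 0.0235*S - 0.6403  =>  S = (log10(E) + 0.6403) / 0.0235
log10(5.05) = 0.703291
S = (0.703291 + 0.6403) / 0.0235 = 1.343591 / 0.0235
S = 57.2

Shore A = 57.2


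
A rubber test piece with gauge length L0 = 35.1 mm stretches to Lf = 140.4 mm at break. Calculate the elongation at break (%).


Elongation = (Lf - L0) / L0 * 100
= (140.4 - 35.1) / 35.1 * 100
= 105.3 / 35.1 * 100
= 300.0%

300.0%


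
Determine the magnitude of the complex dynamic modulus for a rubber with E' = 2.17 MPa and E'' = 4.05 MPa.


|E*| = sqrt(E'^2 + E''^2)
= sqrt(2.17^2 + 4.05^2)
= sqrt(4.7089 + 16.4025)
= 4.595 MPa

4.595 MPa


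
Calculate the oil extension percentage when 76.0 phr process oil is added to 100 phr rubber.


Oil % = oil / (100 + oil) * 100
= 76.0 / (100 + 76.0) * 100
= 76.0 / 176.0 * 100
= 43.18%

43.18%


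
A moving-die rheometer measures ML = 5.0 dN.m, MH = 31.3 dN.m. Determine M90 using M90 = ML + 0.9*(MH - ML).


M90 = ML + 0.9 * (MH - ML)
M90 = 5.0 + 0.9 * (31.3 - 5.0)
M90 = 5.0 + 0.9 * 26.3
M90 = 28.67 dN.m

28.67 dN.m


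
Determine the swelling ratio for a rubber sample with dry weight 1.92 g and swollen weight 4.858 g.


Q = W_swollen / W_dry
Q = 4.858 / 1.92
Q = 2.53

Q = 2.53


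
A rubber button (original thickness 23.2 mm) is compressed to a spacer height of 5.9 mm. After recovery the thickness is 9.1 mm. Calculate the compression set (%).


CS = (t0 - recovered) / (t0 - ts) * 100
= (23.2 - 9.1) / (23.2 - 5.9) * 100
= 14.1 / 17.3 * 100
= 81.5%

81.5%


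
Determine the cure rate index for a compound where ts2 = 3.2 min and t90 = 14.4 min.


CRI = 100 / (t90 - ts2)
= 100 / (14.4 - 3.2)
= 100 / 11.2
= 8.93 min^-1

8.93 min^-1


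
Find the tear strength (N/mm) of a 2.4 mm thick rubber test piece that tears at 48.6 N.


Tear strength = force / thickness
= 48.6 / 2.4
= 20.25 N/mm

20.25 N/mm


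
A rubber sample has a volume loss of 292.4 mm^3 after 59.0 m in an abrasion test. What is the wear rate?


Rate = volume_loss / distance
= 292.4 / 59.0
= 4.956 mm^3/m

4.956 mm^3/m


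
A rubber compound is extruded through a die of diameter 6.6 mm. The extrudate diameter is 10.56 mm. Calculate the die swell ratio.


Die swell ratio = D_extrudate / D_die
= 10.56 / 6.6
= 1.6

Die swell = 1.6


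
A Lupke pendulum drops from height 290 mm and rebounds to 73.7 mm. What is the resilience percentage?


Resilience = h_rebound / h_drop * 100
= 73.7 / 290 * 100
= 25.4%

25.4%


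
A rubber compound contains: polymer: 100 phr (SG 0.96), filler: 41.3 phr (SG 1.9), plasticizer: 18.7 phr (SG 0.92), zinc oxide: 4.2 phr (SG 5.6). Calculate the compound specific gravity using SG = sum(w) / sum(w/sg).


Sum of weights = 164.2
Volume contributions:
  polymer: 100/0.96 = 104.1667
  filler: 41.3/1.9 = 21.7368
  plasticizer: 18.7/0.92 = 20.3261
  zinc oxide: 4.2/5.6 = 0.7500
Sum of volumes = 146.9796
SG = 164.2 / 146.9796 = 1.117

SG = 1.117


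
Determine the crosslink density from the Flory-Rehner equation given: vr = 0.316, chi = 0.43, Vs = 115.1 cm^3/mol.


ln(1 - vr) = ln(1 - 0.316) = -0.3798
Numerator = -((-0.3798) + 0.316 + 0.43 * 0.316^2) = 0.0209
Denominator = 115.1 * (0.316^(1/3) - 0.316/2) = 60.2121
nu = 0.0209 / 60.2121 = 3.4643e-04 mol/cm^3

3.4643e-04 mol/cm^3


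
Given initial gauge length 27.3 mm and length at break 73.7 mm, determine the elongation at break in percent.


Elongation = (Lf - L0) / L0 * 100
= (73.7 - 27.3) / 27.3 * 100
= 46.4 / 27.3 * 100
= 170.0%

170.0%


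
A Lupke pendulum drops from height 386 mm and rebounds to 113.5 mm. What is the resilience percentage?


Resilience = h_rebound / h_drop * 100
= 113.5 / 386 * 100
= 29.4%

29.4%


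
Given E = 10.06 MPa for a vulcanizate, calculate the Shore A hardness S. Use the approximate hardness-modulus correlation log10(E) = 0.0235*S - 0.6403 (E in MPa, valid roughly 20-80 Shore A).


log10(E) = 0.0235*S - 0.6403  =>  S = (log10(E) + 0.6403) / 0.0235
log10(10.06) = 1.002598
S = (1.002598 + 0.6403) / 0.0235 = 1.642898 / 0.0235
S = 69.9

Shore A = 69.9


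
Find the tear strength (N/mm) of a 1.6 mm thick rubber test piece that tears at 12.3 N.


Tear strength = force / thickness
= 12.3 / 1.6
= 7.69 N/mm

7.69 N/mm


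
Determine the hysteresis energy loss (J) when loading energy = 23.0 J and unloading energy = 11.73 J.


Hysteresis loss = loading - unloading
= 23.0 - 11.73
= 11.27 J

11.27 J


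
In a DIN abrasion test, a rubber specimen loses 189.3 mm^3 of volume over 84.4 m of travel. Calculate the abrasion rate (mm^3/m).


Rate = volume_loss / distance
= 189.3 / 84.4
= 2.243 mm^3/m

2.243 mm^3/m


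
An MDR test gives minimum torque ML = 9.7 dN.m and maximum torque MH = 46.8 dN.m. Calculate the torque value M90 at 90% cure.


M90 = ML + 0.9 * (MH - ML)
M90 = 9.7 + 0.9 * (46.8 - 9.7)
M90 = 9.7 + 0.9 * 37.1
M90 = 43.09 dN.m

43.09 dN.m


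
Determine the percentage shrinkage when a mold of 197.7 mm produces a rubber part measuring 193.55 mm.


Shrinkage = (mold - part) / mold * 100
= (197.7 - 193.55) / 197.7 * 100
= 4.15 / 197.7 * 100
= 2.1%

2.1%


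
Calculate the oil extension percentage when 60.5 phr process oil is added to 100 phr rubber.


Oil % = oil / (100 + oil) * 100
= 60.5 / (100 + 60.5) * 100
= 60.5 / 160.5 * 100
= 37.69%

37.69%


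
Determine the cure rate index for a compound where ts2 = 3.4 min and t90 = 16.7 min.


CRI = 100 / (t90 - ts2)
= 100 / (16.7 - 3.4)
= 100 / 13.3
= 7.52 min^-1

7.52 min^-1


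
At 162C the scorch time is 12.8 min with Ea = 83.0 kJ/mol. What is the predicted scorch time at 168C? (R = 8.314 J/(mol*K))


Convert temperatures: T1 = 162 + 273.15 = 435.15 K, T2 = 168 + 273.15 = 441.15 K
ts2_new = 12.8 * exp(83000 / 8.314 * (1/441.15 - 1/435.15))
1/T2 - 1/T1 = -3.1255e-05
ts2_new = 9.37 min

9.37 min


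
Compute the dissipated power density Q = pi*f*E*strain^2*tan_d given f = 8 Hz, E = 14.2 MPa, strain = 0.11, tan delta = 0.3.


Q = pi * f * E * strain^2 * tan_d
= pi * 8 * 14.2 * 0.11^2 * 0.3
= pi * 8 * 14.2 * 0.0121 * 0.3
= 1.2955

Q = 1.2955


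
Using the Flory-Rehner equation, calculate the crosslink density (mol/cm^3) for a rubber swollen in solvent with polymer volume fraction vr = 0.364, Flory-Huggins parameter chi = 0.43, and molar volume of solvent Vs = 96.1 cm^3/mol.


ln(1 - vr) = ln(1 - 0.364) = -0.4526
Numerator = -((-0.4526) + 0.364 + 0.43 * 0.364^2) = 0.0316
Denominator = 96.1 * (0.364^(1/3) - 0.364/2) = 51.1256
nu = 0.0316 / 51.1256 = 6.1776e-04 mol/cm^3

6.1776e-04 mol/cm^3


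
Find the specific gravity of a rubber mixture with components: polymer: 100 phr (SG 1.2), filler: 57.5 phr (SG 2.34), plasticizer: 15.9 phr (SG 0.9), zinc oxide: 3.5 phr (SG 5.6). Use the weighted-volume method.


Sum of weights = 176.9
Volume contributions:
  polymer: 100/1.2 = 83.3333
  filler: 57.5/2.34 = 24.5726
  plasticizer: 15.9/0.9 = 17.6667
  zinc oxide: 3.5/5.6 = 0.6250
Sum of volumes = 126.1976
SG = 176.9 / 126.1976 = 1.402

SG = 1.402


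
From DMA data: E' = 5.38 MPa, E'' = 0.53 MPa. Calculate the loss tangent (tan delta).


tan delta = E'' / E'
= 0.53 / 5.38
= 0.0985

tan delta = 0.0985


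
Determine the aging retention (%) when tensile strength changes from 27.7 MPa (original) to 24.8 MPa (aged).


Retention = aged / original * 100
= 24.8 / 27.7 * 100
= 89.5%

89.5%


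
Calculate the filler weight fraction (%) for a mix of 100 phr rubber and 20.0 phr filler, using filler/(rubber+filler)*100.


Filler % = filler / (rubber + filler) * 100
= 20.0 / (100 + 20.0) * 100
= 20.0 / 120.0 * 100
= 16.67%

16.67%


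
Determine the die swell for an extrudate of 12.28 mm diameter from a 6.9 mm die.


Die swell ratio = D_extrudate / D_die
= 12.28 / 6.9
= 1.78

Die swell = 1.78


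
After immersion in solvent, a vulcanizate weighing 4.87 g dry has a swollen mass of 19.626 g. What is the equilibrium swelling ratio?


Q = W_swollen / W_dry
Q = 19.626 / 4.87
Q = 4.03

Q = 4.03


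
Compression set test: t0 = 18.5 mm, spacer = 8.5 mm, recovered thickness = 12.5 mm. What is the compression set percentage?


CS = (t0 - recovered) / (t0 - ts) * 100
= (18.5 - 12.5) / (18.5 - 8.5) * 100
= 6.0 / 10.0 * 100
= 60.0%

60.0%


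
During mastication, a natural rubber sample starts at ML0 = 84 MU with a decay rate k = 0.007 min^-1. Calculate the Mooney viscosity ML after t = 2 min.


ML = ML0 * exp(-k * t)
ML = 84 * exp(-0.007 * 2)
ML = 84 * 0.9861
ML = 82.83 MU

82.83 MU


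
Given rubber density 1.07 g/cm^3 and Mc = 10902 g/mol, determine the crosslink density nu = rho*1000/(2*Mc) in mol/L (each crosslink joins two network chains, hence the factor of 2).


nu = rho * 1000 / (2 * Mc)
nu = 1.07 * 1000 / (2 * 10902)
nu = 1070.0 / 21804
nu = 0.0491 mol/L

0.0491 mol/L


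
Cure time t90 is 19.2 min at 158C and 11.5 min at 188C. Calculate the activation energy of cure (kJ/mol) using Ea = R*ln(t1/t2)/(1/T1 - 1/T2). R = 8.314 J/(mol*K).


T1 = 431.15 K, T2 = 461.15 K
1/T1 - 1/T2 = 1.5089e-04
ln(t1/t2) = ln(19.2/11.5) = 0.5126
Ea = 8.314 * 0.5126 / 1.5089e-04 = 28242.7400 J/mol
Ea = 28.24 kJ/mol

28.24 kJ/mol


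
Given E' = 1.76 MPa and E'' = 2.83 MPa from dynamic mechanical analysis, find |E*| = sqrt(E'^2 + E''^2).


|E*| = sqrt(E'^2 + E''^2)
= sqrt(1.76^2 + 2.83^2)
= sqrt(3.0976 + 8.0089)
= 3.333 MPa

3.333 MPa


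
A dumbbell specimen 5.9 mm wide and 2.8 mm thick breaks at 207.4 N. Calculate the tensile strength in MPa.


Area = width * thickness = 5.9 * 2.8 = 16.52 mm^2
TS = force / area = 207.4 / 16.52 = 12.55 MPa

12.55 MPa


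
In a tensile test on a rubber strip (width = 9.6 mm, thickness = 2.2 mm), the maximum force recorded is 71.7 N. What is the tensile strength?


Area = width * thickness = 9.6 * 2.2 = 21.12 mm^2
TS = force / area = 71.7 / 21.12 = 3.39 MPa

3.39 MPa


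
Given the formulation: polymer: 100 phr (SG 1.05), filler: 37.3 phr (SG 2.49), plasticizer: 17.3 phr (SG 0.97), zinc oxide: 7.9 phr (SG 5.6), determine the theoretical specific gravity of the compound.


Sum of weights = 162.5
Volume contributions:
  polymer: 100/1.05 = 95.2381
  filler: 37.3/2.49 = 14.9799
  plasticizer: 17.3/0.97 = 17.8351
  zinc oxide: 7.9/5.6 = 1.4107
Sum of volumes = 129.4638
SG = 162.5 / 129.4638 = 1.255

SG = 1.255


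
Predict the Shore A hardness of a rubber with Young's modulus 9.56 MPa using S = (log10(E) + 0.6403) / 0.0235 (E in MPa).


log10(E) = 0.0235*S - 0.6403  =>  S = (log10(E) + 0.6403) / 0.0235
log10(9.56) = 0.980458
S = (0.980458 + 0.6403) / 0.0235 = 1.620758 / 0.0235
S = 69.0

Shore A = 69.0


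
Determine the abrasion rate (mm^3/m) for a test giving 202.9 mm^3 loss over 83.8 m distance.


Rate = volume_loss / distance
= 202.9 / 83.8
= 2.421 mm^3/m

2.421 mm^3/m


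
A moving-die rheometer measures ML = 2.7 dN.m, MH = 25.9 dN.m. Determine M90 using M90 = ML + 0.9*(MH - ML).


M90 = ML + 0.9 * (MH - ML)
M90 = 2.7 + 0.9 * (25.9 - 2.7)
M90 = 2.7 + 0.9 * 23.2
M90 = 23.58 dN.m

23.58 dN.m


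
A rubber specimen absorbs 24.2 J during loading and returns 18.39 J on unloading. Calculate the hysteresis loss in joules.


Hysteresis loss = loading - unloading
= 24.2 - 18.39
= 5.81 J

5.81 J


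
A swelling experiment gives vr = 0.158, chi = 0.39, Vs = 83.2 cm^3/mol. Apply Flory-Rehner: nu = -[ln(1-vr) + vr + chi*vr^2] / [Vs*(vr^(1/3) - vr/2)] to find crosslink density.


ln(1 - vr) = ln(1 - 0.158) = -0.1720
Numerator = -((-0.1720) + 0.158 + 0.39 * 0.158^2) = 0.0042
Denominator = 83.2 * (0.158^(1/3) - 0.158/2) = 38.4061
nu = 0.0042 / 38.4061 = 1.1038e-04 mol/cm^3

1.1038e-04 mol/cm^3


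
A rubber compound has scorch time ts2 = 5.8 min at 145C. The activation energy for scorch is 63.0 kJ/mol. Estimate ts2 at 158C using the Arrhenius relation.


Convert temperatures: T1 = 145 + 273.15 = 418.15 K, T2 = 158 + 273.15 = 431.15 K
ts2_new = 5.8 * exp(63000 / 8.314 * (1/431.15 - 1/418.15))
1/T2 - 1/T1 = -7.2108e-05
ts2_new = 3.36 min

3.36 min


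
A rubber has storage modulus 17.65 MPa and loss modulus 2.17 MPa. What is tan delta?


tan delta = E'' / E'
= 2.17 / 17.65
= 0.1229

tan delta = 0.1229


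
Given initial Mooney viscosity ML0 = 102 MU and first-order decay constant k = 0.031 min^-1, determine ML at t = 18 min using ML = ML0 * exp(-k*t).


ML = ML0 * exp(-k * t)
ML = 102 * exp(-0.031 * 18)
ML = 102 * 0.5724
ML = 58.38 MU

58.38 MU


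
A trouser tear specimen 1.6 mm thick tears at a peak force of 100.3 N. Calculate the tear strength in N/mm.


Tear strength = force / thickness
= 100.3 / 1.6
= 62.69 N/mm

62.69 N/mm


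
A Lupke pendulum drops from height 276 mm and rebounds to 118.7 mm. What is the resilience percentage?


Resilience = h_rebound / h_drop * 100
= 118.7 / 276 * 100
= 43.0%

43.0%


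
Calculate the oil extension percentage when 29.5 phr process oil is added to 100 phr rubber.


Oil % = oil / (100 + oil) * 100
= 29.5 / (100 + 29.5) * 100
= 29.5 / 129.5 * 100
= 22.78%

22.78%


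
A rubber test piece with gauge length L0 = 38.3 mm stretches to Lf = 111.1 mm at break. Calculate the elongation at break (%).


Elongation = (Lf - L0) / L0 * 100
= (111.1 - 38.3) / 38.3 * 100
= 72.8 / 38.3 * 100
= 190.1%

190.1%


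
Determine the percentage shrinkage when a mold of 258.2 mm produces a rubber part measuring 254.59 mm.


Shrinkage = (mold - part) / mold * 100
= (258.2 - 254.59) / 258.2 * 100
= 3.61 / 258.2 * 100
= 1.4%

1.4%


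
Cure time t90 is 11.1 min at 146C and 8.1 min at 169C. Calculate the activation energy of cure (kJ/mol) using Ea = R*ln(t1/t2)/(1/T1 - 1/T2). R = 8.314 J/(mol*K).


T1 = 419.15 K, T2 = 442.15 K
1/T1 - 1/T2 = 1.2410e-04
ln(t1/t2) = ln(11.1/8.1) = 0.3151
Ea = 8.314 * 0.3151 / 1.2410e-04 = 21107.8288 J/mol
Ea = 21.11 kJ/mol

21.11 kJ/mol


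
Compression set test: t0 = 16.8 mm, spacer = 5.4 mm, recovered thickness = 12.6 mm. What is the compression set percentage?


CS = (t0 - recovered) / (t0 - ts) * 100
= (16.8 - 12.6) / (16.8 - 5.4) * 100
= 4.2 / 11.4 * 100
= 36.8%

36.8%


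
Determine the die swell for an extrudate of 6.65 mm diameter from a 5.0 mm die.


Die swell ratio = D_extrudate / D_die
= 6.65 / 5.0
= 1.33

Die swell = 1.33


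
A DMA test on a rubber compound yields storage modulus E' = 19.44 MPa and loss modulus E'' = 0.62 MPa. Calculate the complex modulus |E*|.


|E*| = sqrt(E'^2 + E''^2)
= sqrt(19.44^2 + 0.62^2)
= sqrt(377.9136 + 0.3844)
= 19.45 MPa

19.45 MPa


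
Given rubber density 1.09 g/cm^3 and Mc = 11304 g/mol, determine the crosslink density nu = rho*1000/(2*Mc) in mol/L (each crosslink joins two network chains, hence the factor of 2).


nu = rho * 1000 / (2 * Mc)
nu = 1.09 * 1000 / (2 * 11304)
nu = 1090.0 / 22608
nu = 0.0482 mol/L

0.0482 mol/L


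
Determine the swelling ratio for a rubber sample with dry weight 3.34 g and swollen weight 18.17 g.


Q = W_swollen / W_dry
Q = 18.17 / 3.34
Q = 5.44

Q = 5.44


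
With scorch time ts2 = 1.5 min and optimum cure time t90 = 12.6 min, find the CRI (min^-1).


CRI = 100 / (t90 - ts2)
= 100 / (12.6 - 1.5)
= 100 / 11.1
= 9.01 min^-1

9.01 min^-1


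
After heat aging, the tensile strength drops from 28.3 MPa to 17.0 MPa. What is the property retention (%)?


Retention = aged / original * 100
= 17.0 / 28.3 * 100
= 60.1%

60.1%


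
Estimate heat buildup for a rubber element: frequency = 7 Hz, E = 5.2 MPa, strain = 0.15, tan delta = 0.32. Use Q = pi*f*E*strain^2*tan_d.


Q = pi * f * E * strain^2 * tan_d
= pi * 7 * 5.2 * 0.15^2 * 0.32
= pi * 7 * 5.2 * 0.0225 * 0.32
= 0.8233

Q = 0.8233


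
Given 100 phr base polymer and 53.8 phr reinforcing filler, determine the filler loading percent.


Filler % = filler / (rubber + filler) * 100
= 53.8 / (100 + 53.8) * 100
= 53.8 / 153.8 * 100
= 34.98%

34.98%


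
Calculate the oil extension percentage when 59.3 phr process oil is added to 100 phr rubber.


Oil % = oil / (100 + oil) * 100
= 59.3 / (100 + 59.3) * 100
= 59.3 / 159.3 * 100
= 37.23%

37.23%


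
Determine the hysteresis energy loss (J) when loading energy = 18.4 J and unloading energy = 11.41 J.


Hysteresis loss = loading - unloading
= 18.4 - 11.41
= 6.99 J

6.99 J


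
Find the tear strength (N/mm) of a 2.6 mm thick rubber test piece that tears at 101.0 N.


Tear strength = force / thickness
= 101.0 / 2.6
= 38.85 N/mm

38.85 N/mm


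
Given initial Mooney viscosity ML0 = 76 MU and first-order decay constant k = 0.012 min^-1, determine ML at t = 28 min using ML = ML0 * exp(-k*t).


ML = ML0 * exp(-k * t)
ML = 76 * exp(-0.012 * 28)
ML = 76 * 0.7146
ML = 54.31 MU

54.31 MU


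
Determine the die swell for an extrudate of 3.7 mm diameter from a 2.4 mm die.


Die swell ratio = D_extrudate / D_die
= 3.7 / 2.4
= 1.542

Die swell = 1.542


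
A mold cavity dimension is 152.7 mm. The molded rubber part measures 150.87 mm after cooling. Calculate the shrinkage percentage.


Shrinkage = (mold - part) / mold * 100
= (152.7 - 150.87) / 152.7 * 100
= 1.83 / 152.7 * 100
= 1.2%

1.2%


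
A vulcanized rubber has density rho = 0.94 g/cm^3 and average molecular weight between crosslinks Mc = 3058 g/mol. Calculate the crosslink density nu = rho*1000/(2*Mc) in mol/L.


nu = rho * 1000 / (2 * Mc)
nu = 0.94 * 1000 / (2 * 3058)
nu = 940.0 / 6116
nu = 0.1537 mol/L

0.1537 mol/L


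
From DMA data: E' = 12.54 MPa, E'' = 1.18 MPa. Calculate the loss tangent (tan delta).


tan delta = E'' / E'
= 1.18 / 12.54
= 0.0941

tan delta = 0.0941


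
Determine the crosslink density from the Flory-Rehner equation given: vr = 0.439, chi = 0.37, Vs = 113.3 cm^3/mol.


ln(1 - vr) = ln(1 - 0.439) = -0.5780
Numerator = -((-0.5780) + 0.439 + 0.37 * 0.439^2) = 0.0677
Denominator = 113.3 * (0.439^(1/3) - 0.439/2) = 61.2402
nu = 0.0677 / 61.2402 = 0.0011 mol/cm^3

0.0011 mol/cm^3


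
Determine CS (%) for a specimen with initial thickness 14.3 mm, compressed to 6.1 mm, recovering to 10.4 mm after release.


CS = (t0 - recovered) / (t0 - ts) * 100
= (14.3 - 10.4) / (14.3 - 6.1) * 100
= 3.9 / 8.2 * 100
= 47.6%

47.6%


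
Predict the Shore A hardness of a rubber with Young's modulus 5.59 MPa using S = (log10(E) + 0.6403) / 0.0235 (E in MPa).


log10(E) = 0.0235*S - 0.6403  =>  S = (log10(E) + 0.6403) / 0.0235
log10(5.59) = 0.747412
S = (0.747412 + 0.6403) / 0.0235 = 1.387712 / 0.0235
S = 59.1

Shore A = 59.1


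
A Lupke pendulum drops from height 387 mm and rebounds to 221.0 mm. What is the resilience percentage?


Resilience = h_rebound / h_drop * 100
= 221.0 / 387 * 100
= 57.1%

57.1%


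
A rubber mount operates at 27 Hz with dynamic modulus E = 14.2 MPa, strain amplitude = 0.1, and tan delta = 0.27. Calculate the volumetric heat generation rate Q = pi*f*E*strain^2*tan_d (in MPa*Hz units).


Q = pi * f * E * strain^2 * tan_d
= pi * 27 * 14.2 * 0.1^2 * 0.27
= pi * 27 * 14.2 * 0.0100 * 0.27
= 3.2521

Q = 3.2521


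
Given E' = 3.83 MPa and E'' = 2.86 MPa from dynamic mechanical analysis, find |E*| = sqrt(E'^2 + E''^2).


|E*| = sqrt(E'^2 + E''^2)
= sqrt(3.83^2 + 2.86^2)
= sqrt(14.6689 + 8.1796)
= 4.78 MPa

4.78 MPa


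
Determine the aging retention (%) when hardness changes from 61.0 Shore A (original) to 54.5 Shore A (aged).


Retention = aged / original * 100
= 54.5 / 61.0 * 100
= 89.3%

89.3%


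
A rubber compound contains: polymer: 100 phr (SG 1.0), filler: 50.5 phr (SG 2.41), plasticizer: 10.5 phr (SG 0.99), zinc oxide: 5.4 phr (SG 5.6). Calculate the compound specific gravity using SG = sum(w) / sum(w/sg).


Sum of weights = 166.4
Volume contributions:
  polymer: 100/1.0 = 100.0000
  filler: 50.5/2.41 = 20.9544
  plasticizer: 10.5/0.99 = 10.6061
  zinc oxide: 5.4/5.6 = 0.9643
Sum of volumes = 132.5247
SG = 166.4 / 132.5247 = 1.256

SG = 1.256


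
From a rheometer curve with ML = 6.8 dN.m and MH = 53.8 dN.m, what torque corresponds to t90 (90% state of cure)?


M90 = ML + 0.9 * (MH - ML)
M90 = 6.8 + 0.9 * (53.8 - 6.8)
M90 = 6.8 + 0.9 * 47.0
M90 = 49.1 dN.m

49.1 dN.m


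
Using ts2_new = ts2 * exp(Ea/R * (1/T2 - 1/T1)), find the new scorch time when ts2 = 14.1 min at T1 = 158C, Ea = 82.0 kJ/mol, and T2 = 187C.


Convert temperatures: T1 = 158 + 273.15 = 431.15 K, T2 = 187 + 273.15 = 460.15 K
ts2_new = 14.1 * exp(82000 / 8.314 * (1/460.15 - 1/431.15))
1/T2 - 1/T1 = -1.4617e-04
ts2_new = 3.34 min

3.34 min


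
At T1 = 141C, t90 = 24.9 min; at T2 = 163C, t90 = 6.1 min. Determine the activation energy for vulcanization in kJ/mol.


T1 = 414.15 K, T2 = 436.15 K
1/T1 - 1/T2 = 1.2179e-04
ln(t1/t2) = ln(24.9/6.1) = 1.4066
Ea = 8.314 * 1.4066 / 1.2179e-04 = 96016.3121 J/mol
Ea = 96.02 kJ/mol

96.02 kJ/mol


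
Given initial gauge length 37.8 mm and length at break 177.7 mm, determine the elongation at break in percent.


Elongation = (Lf - L0) / L0 * 100
= (177.7 - 37.8) / 37.8 * 100
= 139.9 / 37.8 * 100
= 370.1%

370.1%


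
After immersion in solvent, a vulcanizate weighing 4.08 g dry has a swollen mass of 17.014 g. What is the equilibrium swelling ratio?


Q = W_swollen / W_dry
Q = 17.014 / 4.08
Q = 4.17

Q = 4.17


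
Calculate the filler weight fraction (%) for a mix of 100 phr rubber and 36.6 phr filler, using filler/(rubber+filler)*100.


Filler % = filler / (rubber + filler) * 100
= 36.6 / (100 + 36.6) * 100
= 36.6 / 136.6 * 100
= 26.79%

26.79%


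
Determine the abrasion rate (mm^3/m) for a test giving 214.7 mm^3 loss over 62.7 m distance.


Rate = volume_loss / distance
= 214.7 / 62.7
= 3.424 mm^3/m

3.424 mm^3/m


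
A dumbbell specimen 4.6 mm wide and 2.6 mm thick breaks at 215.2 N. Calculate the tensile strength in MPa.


Area = width * thickness = 4.6 * 2.6 = 11.96 mm^2
TS = force / area = 215.2 / 11.96 = 17.99 MPa

17.99 MPa


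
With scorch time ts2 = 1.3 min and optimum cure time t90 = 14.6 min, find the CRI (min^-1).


CRI = 100 / (t90 - ts2)
= 100 / (14.6 - 1.3)
= 100 / 13.3
= 7.52 min^-1

7.52 min^-1


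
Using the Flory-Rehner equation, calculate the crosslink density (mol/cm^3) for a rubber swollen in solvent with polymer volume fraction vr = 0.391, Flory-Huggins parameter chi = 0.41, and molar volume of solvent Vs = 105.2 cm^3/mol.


ln(1 - vr) = ln(1 - 0.391) = -0.4959
Numerator = -((-0.4959) + 0.391 + 0.41 * 0.391^2) = 0.0423
Denominator = 105.2 * (0.391^(1/3) - 0.391/2) = 56.3597
nu = 0.0423 / 56.3597 = 7.4975e-04 mol/cm^3

7.4975e-04 mol/cm^3


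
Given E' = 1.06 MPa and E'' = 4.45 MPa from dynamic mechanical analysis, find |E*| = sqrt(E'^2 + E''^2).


|E*| = sqrt(E'^2 + E''^2)
= sqrt(1.06^2 + 4.45^2)
= sqrt(1.1236 + 19.8025)
= 4.575 MPa

4.575 MPa


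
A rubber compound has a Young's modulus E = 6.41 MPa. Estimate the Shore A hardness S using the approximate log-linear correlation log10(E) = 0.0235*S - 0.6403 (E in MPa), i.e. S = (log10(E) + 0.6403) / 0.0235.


log10(E) = 0.0235*S - 0.6403  =>  S = (log10(E) + 0.6403) / 0.0235
log10(6.41) = 0.806858
S = (0.806858 + 0.6403) / 0.0235 = 1.447158 / 0.0235
S = 61.6

Shore A = 61.6


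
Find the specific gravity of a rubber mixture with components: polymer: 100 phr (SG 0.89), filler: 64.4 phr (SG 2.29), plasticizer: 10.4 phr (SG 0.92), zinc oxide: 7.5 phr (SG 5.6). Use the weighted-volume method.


Sum of weights = 182.3
Volume contributions:
  polymer: 100/0.89 = 112.3596
  filler: 64.4/2.29 = 28.1223
  plasticizer: 10.4/0.92 = 11.3043
  zinc oxide: 7.5/5.6 = 1.3393
Sum of volumes = 153.1255
SG = 182.3 / 153.1255 = 1.191

SG = 1.191


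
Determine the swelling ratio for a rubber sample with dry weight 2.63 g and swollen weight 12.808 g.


Q = W_swollen / W_dry
Q = 12.808 / 2.63
Q = 4.87

Q = 4.87


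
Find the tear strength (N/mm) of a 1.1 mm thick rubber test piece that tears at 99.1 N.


Tear strength = force / thickness
= 99.1 / 1.1
= 90.09 N/mm

90.09 N/mm


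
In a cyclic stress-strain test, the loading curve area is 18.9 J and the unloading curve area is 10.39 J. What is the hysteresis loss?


Hysteresis loss = loading - unloading
= 18.9 - 10.39
= 8.51 J

8.51 J


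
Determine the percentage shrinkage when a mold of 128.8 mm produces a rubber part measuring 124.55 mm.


Shrinkage = (mold - part) / mold * 100
= (128.8 - 124.55) / 128.8 * 100
= 4.25 / 128.8 * 100
= 3.3%

3.3%


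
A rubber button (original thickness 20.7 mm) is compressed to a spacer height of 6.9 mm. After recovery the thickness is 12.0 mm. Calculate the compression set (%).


CS = (t0 - recovered) / (t0 - ts) * 100
= (20.7 - 12.0) / (20.7 - 6.9) * 100
= 8.7 / 13.8 * 100
= 63.0%

63.0%
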